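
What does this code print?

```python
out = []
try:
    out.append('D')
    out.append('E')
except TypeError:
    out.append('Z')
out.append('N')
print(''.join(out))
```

Execution trace: 'D' (try body) → 'E' (try body, no exception) → 'N' (after the try/except). Output: DEN

Answer: DEN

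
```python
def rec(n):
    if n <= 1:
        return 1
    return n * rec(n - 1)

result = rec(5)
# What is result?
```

rec(5) = 5 * 4 * 3 * 2 * 1 = 120

Answer: 120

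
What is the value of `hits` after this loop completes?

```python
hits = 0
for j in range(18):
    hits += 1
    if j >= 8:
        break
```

Loop breaks when j reaches 8, hits is 9
`hits` takes the values: 0 → 1 → 2 → 3 → 4 → 5 → 6 → 7 → 8 → 9

Answer: 9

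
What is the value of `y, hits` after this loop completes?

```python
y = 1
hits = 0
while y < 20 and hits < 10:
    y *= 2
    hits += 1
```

Double until >= 20 or 10 iterations
`y, hits` takes the values: (1, 0) → (2, 0) → (2, 1) → (4, 1) → (4, 2) → (8, 2) → (8, 3) → (16, 3) → (16, 4) → (32, 4) → (32, 5)

Answer: 32, 5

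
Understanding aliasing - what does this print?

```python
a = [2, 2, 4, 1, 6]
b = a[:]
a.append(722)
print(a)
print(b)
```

Key concept: slice [:] creates copy.
Step by step:
`a = [2, 2, 4, 1, 6]` → a = [2, 2, 4, 1, 6]
`b = a[:]` → b = [2, 2, 4, 1, 6]
`a.append(722)` → a = [2, 2, 4, 1, 6, 722]
`print(a)` → prints [2, 2, 4, 1, 6, 722]
`print(b)` → prints [2, 2, 4, 1, 6]

Answer:
[2, 2, 4, 1, 6, 722]
[2, 2, 4, 1, 6]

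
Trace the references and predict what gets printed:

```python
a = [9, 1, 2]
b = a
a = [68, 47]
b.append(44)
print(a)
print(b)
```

Key concept: rebinding vs mutation: a is rebound to a new list, b still points at the original.
Step by step:
`a = [9, 1, 2]` → a = [9, 1, 2]
`b = a` → b = [9, 1, 2] (same object as a)
`a = [68, 47]` → a = [68, 47]
`b.append(44)` → b = [9, 1, 2, 44]
`print(a)` → prints [68, 47]
`print(b)` → prints [9, 1, 2, 44]

Answer:
[68, 47]
[9, 1, 2, 44]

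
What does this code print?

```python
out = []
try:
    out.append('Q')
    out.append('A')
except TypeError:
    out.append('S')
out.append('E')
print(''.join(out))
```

Execution trace: 'Q' (try body) → 'A' (try body, no exception) → 'E' (after the try/except). Output: QAE

Answer: QAE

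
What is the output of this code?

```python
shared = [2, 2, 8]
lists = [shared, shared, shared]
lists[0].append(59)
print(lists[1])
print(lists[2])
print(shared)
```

Key concept: list of same reference.
Step by step:
`shared = [2, 2, 8]` → shared = [2, 2, 8]
`lists = [shared, shared, shared]` → lists = [[2, 2, 8], [2, 2, 8], [2, 2, 8]]
`lists[0].append(59)` → shared = [2, 2, 8, 59]; lists = [[2, 2, 8, 59], [2, 2, 8, 59], [2, 2, 8, 59]]
`print(lists[1])` → prints [2, 2, 8, 59]
`print(lists[2])` → prints [2, 2, 8, 59]
`print(shared)` → prints [2, 2, 8, 59]

Answer:
[2, 2, 8, 59]
[2, 2, 8, 59]
[2, 2, 8, 59]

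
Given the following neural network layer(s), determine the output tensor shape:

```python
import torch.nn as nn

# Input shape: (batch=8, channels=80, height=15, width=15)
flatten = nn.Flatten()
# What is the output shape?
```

Input: (8, 80, 15, 15) -> Output: (8, 18000)

Answer: (8, 18000)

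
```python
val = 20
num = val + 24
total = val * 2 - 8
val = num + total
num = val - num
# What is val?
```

Trace:
`val = 20` → val = 20
`num = val + 24` → num = 44
`total = val * 2 - 8` → total = 32
`val = num + total` → val = 76
`num = val - num` → num = 32
So val = 76

Answer: 76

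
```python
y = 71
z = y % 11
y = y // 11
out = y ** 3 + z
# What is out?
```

Trace:
`y = 71` → y = 71
`z = y % 11` → z = 5
`y = y // 11` → y = 6
`out = y ** 3 + z` → out = 221
So out = 221

Answer: 221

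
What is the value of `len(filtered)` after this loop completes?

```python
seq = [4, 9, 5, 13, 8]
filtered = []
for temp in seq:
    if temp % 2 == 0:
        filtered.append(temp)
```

Count even numbers in [4, 9, 5, 13, 8]
`filtered` takes the values: [] → [4] → [4, 8]
So `len(filtered)` = 2

Answer: 2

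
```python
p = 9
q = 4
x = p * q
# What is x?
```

Trace:
`p = 9` → p = 9
`q = 4` → q = 4
`x = p * q` → x = 36
So x = 36

Answer: 36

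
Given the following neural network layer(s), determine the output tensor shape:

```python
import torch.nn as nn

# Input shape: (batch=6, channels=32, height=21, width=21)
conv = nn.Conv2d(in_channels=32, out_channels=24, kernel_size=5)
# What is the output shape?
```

Input: (6, 32, 21, 21) -> Output: (6, 24, 17, 17)

Answer: (6, 24, 17, 17)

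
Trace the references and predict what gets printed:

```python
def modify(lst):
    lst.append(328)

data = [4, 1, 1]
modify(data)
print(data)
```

Key concept: function modifies passed list.
Step by step:
`data = [4, 1, 1]` → data = [4, 1, 1]
`modify(data)` → data = [4, 1, 1, 328]
`print(data)` → prints [4, 1, 1, 328]

Answer: [4, 1, 1, 328]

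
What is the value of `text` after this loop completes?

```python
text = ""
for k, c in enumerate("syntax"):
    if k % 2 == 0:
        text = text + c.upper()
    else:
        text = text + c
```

Uppercase even positions in 'syntax'
`text` takes the values: "" → "S" → "Sy" → "SyN" → "SyNt" → "SyNtA" → "SyNtAx"

Answer: "SyNtAx"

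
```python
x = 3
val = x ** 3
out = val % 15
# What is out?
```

Trace:
`x = 3` → x = 3
`val = x ** 3` → val = 27
`out = val % 15` → out = 12
So out = 12

Answer: 12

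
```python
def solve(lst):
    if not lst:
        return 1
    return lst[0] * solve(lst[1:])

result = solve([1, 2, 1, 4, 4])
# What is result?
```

Product over [1, 2, 1, 4, 4] = 1 * 2 * 1 * 4 * 4 = 32

Answer: 32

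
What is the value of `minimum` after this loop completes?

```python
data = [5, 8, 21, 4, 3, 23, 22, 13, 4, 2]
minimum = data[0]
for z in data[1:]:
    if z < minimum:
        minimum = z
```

Minimum of [5, 8, 21, 4, 3, 23, 22, 13, 4, 2]
`minimum` takes the values: 5 → 4 → 3 → 2

Answer: 2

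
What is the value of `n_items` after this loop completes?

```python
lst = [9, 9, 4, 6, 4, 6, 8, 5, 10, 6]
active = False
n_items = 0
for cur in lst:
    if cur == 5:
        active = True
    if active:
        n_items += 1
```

Count elements after first 5 in [9, 9, 4, 6, 4, 6, 8, 5, 10, 6]
`n_items` takes the values: 0 → 1 → 2 → 3

Answer: 3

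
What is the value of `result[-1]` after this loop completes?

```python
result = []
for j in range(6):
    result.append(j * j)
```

Last element of squares 0 to 5
`result` takes the values: [] → [0] → [0, 1] → [0, 1, 4] → [0, 1, 4, 9] → [0, 1, 4, 9, 16] → [0, 1, 4, 9, 16, 25]
So `result[-1]` = 25

Answer: 25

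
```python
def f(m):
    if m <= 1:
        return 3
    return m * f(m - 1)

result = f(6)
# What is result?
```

f(6) = 6 * 5 * 4 * 3 * 2 * 3 = 2160

Answer: 2160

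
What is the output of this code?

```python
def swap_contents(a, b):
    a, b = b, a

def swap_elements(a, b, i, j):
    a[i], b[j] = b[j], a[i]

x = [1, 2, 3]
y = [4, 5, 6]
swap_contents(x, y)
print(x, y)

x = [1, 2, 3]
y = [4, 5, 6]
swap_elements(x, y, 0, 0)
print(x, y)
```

Key concept: parameter rebinding vs mutation.
Step by step:
`x = [1, 2, 3]` → x = [1, 2, 3]
`y = [4, 5, 6]` → y = [4, 5, 6]
`swap_contents(x, y)` → no visible change to tracked variables
`print(x, y)` → prints [1, 2, 3] [4, 5, 6]
`x = [1, 2, 3]` → x = [1, 2, 3]
`y = [4, 5, 6]` → y = [4, 5, 6]
`swap_elements(x, y, 0, 0)` → x = [4, 2, 3]; y = [1, 5, 6]
`print(x, y)` → prints [4, 2, 3] [1, 5, 6]

Answer:
[1, 2, 3] [4, 5, 6]
[4, 2, 3] [1, 5, 6]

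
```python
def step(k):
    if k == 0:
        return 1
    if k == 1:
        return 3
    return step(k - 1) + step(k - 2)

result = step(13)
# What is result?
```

Build up from base cases: step(0)=1, step(1)=3, step(2)=4, step(3)=7, step(4)=11, step(5)=18, step(6)=29, ..., step(13)=843

Answer: 843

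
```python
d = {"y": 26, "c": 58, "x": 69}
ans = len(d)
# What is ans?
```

Trace:
`d = {"y": 26, "c": 58, "x": 69}` → d = {'y': 26, 'c': 58, 'x': 69}
`ans = len(d)` → ans = 3
So ans = 3

Answer: 3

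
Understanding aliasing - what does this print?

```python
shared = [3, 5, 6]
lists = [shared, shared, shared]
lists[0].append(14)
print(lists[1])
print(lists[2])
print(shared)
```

Key concept: list of same reference.
Step by step:
`shared = [3, 5, 6]` → shared = [3, 5, 6]
`lists = [shared, shared, shared]` → lists = [[3, 5, 6], [3, 5, 6], [3, 5, 6]]
`lists[0].append(14)` → shared = [3, 5, 6, 14]; lists = [[3, 5, 6, 14], [3, 5, 6, 14], [3, 5, 6, 14]]
`print(lists[1])` → prints [3, 5, 6, 14]
`print(lists[2])` → prints [3, 5, 6, 14]
`print(shared)` → prints [3, 5, 6, 14]

Answer:
[3, 5, 6, 14]
[3, 5, 6, 14]
[3, 5, 6, 14]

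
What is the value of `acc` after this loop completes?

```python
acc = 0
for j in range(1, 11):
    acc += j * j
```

Sum of squares 1² to 10² = 385
`acc` takes the values: 0 → 1 → 5 → 14 → 30 → 55 → 91 → 140 → 204 → 285 → 385

Answer: 385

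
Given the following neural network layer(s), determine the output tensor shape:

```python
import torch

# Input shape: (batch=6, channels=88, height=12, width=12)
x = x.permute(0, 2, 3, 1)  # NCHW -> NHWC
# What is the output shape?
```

Input: (6, 88, 12, 12) -> Output: (6, 12, 12, 88)

Answer: (6, 12, 12, 88)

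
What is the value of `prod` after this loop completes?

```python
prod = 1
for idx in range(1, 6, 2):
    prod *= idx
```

Product of 1, 3, 5, ... up to 5
`prod` takes the values: 1 → 3 → 15

Answer: 15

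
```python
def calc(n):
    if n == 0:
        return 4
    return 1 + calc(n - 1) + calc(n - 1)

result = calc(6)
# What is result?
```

calc(n) = 1 + 2·calc(n-1), calc(0)=4. Closed form: (4+1)·2^6 - 1 = 319.

Answer: 319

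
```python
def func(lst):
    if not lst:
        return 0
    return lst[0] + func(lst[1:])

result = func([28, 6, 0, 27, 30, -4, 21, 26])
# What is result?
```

28 + 6 + 0 + 27 + 30 + (-4) + 21 + 26 + 0 = 134

Answer: 134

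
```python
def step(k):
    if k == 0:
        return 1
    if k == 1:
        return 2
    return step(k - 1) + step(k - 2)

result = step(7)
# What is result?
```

Build up from base cases: step(0)=1, step(1)=2, step(2)=3, step(3)=5, step(4)=8, step(5)=13, step(6)=21, ..., step(7)=34

Answer: 34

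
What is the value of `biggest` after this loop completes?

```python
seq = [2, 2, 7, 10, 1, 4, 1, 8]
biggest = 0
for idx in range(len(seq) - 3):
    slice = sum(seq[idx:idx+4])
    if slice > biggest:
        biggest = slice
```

Max sum of 4-element window in [2, 2, 7, 10, 1, 4, 1, 8]
`biggest` takes the values: 0 → 21 → 22

Answer: 22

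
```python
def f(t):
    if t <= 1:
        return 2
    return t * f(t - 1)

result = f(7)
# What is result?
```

f(7) = 7 * 6 * 5 * 4 * 3 * 2 * 2 = 10080

Answer: 10080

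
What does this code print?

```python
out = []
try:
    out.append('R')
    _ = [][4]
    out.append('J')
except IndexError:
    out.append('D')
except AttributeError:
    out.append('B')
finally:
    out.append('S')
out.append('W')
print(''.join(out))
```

Execution trace: 'R' (try body) → 'D' (except IndexError) → 'S' (finally) → 'W' (after the try/except). Output: RDSW

Answer: RDSW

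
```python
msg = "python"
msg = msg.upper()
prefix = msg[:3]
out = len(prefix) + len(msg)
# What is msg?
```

Trace:
`msg = "python"` → msg = 'python'
`msg = msg.upper()` → msg = 'PYTHON'
`prefix = msg[:3]` → prefix = 'PYT'
`out = len(prefix) + len(msg)` → out = 9
So msg = 'PYTHON'

Answer: 'PYTHON'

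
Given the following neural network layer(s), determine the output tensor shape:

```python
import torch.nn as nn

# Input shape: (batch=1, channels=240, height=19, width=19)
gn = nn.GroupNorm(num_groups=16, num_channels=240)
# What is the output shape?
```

Input: (1, 240, 19, 19) -> Output: (1, 240, 19, 19)

Answer: (1, 240, 19, 19)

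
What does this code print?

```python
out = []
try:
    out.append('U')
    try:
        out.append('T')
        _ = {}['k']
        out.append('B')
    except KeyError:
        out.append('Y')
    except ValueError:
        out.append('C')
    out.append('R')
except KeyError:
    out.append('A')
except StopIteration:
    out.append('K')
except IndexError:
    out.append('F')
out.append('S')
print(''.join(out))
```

Execution trace: 'U' (try body) → 'T' (inner try body) → 'Y' (inner except KeyError) → 'R' (try body, no exception) → 'S' (after the try/except). Output: UTYRS

Answer: UTYRS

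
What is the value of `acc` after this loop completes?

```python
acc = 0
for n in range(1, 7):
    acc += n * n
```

Sum of squares 1² to 6² = 91
`acc` takes the values: 0 → 1 → 5 → 14 → 30 → 55 → 91

Answer: 91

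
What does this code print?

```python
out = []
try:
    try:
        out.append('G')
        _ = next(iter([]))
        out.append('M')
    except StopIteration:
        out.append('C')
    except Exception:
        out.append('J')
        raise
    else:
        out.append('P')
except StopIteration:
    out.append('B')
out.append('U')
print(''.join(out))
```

Execution trace: 'G' (inner try body) → 'C' (inner except StopIteration) → 'U' (after the try/except). Output: GCU

Answer: GCU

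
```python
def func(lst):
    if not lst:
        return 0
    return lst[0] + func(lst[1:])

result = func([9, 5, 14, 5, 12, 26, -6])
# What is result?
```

9 + 5 + 14 + 5 + 12 + 26 + (-6) + 0 = 65

Answer: 65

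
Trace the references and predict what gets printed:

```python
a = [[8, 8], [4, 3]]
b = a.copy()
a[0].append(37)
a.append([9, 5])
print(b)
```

Key concept: shallow copy with nested lists.
Step by step:
`a = [[8, 8], [4, 3]]` → a = [[8, 8], [4, 3]]
`b = a.copy()` → b = [[8, 8], [4, 3]]
`a[0].append(37)` → a = [[8, 8, 37], [4, 3]]; b = [[8, 8, 37], [4, 3]]
`a.append([9, 5])` → a = [[8, 8, 37], [4, 3], [9, 5]]
`print(b)` → prints [[8, 8, 37], [4, 3]]

Answer: [[8, 8, 37], [4, 3]]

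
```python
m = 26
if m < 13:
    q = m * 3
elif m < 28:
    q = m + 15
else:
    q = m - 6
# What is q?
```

Trace:
`m = 26` → m = 26
`if m < 13: ...` → m < 13 is False, m < 28 is True → q = 41
So q = 41

Answer: 41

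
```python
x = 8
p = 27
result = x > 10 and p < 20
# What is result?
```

Trace:
`x = 8` → x = 8
`p = 27` → p = 27
`result = x > 10 and p < 20` → result = False
So result = False

Answer: False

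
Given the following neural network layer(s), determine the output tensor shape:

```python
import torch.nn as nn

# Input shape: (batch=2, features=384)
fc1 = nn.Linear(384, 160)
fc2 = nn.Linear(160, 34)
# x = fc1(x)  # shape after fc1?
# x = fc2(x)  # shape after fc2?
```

Input: (2, 384) -> after fc1: (2, 160) -> Output: (2, 34)

Answer: (2, 34)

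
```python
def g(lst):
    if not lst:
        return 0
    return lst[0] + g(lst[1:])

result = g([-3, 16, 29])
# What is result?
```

(-3) + 16 + 29 + 0 = 42

Answer: 42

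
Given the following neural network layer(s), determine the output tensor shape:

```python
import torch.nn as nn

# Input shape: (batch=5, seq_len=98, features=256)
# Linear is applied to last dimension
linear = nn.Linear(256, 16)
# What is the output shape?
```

Input: (5, 98, 256) -> Output: (5, 98, 16)

Answer: (5, 98, 16)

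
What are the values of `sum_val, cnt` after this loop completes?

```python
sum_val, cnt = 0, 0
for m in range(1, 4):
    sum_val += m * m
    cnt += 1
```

Sum of squares and count
`sum_val, cnt` takes the values: (0, 0) → (1, 0) → (1, 1) → (5, 1) → (5, 2) → (14, 2) → (14, 3)

Answer: 14, 3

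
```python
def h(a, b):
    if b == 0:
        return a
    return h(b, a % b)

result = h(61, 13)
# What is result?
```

h(61, 13) -> h(13, 9) -> h(9, 4) -> h(4, 1) -> h(1, 0) -> 1

Answer: 1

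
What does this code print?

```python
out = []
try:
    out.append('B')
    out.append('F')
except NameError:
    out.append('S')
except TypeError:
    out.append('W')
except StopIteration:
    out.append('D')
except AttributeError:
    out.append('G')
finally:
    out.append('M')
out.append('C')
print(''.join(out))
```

Execution trace: 'B' (try body) → 'F' (try body, no exception) → 'M' (finally) → 'C' (after the try/except). Output: BFMC

Answer: BFMC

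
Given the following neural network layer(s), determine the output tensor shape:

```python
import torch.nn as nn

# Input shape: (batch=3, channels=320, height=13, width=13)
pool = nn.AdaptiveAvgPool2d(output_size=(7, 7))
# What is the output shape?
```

Input: (3, 320, 13, 13) -> Output: (3, 320, 7, 7)

Answer: (3, 320, 7, 7)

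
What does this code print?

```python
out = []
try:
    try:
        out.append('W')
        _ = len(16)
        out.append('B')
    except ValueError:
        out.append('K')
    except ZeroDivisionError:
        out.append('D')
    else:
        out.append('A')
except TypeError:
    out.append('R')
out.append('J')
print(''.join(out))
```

Execution trace: 'W' (try body) → 'R' (outer except TypeError) → 'J' (after the try/except). Output: WRJ

Answer: WRJ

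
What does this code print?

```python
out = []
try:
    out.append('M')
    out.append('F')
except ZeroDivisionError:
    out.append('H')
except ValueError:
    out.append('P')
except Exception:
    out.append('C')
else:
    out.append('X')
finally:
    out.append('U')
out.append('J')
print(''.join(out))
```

Execution trace: 'M' (try body) → 'F' (try body, no exception) → 'X' (else) → 'U' (finally) → 'J' (after the try/except). Output: MFXUJ

Answer: MFXUJ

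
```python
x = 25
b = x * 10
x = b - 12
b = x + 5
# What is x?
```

Trace:
`x = 25` → x = 25
`b = x * 10` → b = 250
`x = b - 12` → x = 238
`b = x + 5` → b = 243
So x = 238

Answer: 238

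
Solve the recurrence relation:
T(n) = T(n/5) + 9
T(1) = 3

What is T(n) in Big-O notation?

Each step divides n by 5 and adds 9. After log_5(n) steps we reach T(1)=3. So T(n) = 9·log_5(n) + 3 = O(log n).

Answer: O(log n)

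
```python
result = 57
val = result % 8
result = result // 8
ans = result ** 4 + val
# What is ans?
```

Trace:
`result = 57` → result = 57
`val = result % 8` → val = 1
`result = result // 8` → result = 7
`ans = result ** 4 + val` → ans = 2402
So ans = 2402

Answer: 2402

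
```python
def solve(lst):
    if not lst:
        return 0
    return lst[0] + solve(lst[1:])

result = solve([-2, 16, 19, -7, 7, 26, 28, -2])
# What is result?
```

(-2) + 16 + 19 + (-7) + 7 + 26 + 28 + (-2) + 0 = 85

Answer: 85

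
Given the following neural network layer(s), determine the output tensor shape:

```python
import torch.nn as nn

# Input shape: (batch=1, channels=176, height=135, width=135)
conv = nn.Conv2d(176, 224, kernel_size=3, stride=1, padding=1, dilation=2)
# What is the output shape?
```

Input: (1, 176, 135, 135) -> Output: (1, 224, 133, 133)

Answer: (1, 224, 133, 133)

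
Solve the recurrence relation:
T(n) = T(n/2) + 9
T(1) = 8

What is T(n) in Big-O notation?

Each step divides n by 2 and adds 9. After log_2(n) steps we reach T(1)=8. So T(n) = 9·log_2(n) + 8 = O(log n).

Answer: O(log n)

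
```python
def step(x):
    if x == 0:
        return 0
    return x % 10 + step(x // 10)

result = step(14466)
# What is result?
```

Sum of digits of 14466: 6 + 6 + 4 + 4 + 1 = 21

Answer: 21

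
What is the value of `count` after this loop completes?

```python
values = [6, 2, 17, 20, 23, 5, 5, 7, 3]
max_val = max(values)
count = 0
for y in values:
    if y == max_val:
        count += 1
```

Count of max value 23 in [6, 2, 17, 20, 23, 5, 5, 7, 3]
`count` takes the values: 0 → 1

Answer: 1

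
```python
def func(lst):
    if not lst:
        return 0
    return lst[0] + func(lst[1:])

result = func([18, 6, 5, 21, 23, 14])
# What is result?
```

18 + 6 + 5 + 21 + 23 + 14 + 0 = 87

Answer: 87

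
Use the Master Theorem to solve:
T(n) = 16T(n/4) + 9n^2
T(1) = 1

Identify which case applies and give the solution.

a=16, b=4, f(n)=9n^2. log_4(16) = 2. Since c=2 = 2, Case 2 applies: T(n) = Θ(n^log_b(a) · log n) = O(n^2 log n).

Answer: O(n^2 log n) - Case 2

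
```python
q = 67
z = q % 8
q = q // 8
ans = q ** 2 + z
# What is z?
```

Trace:
`q = 67` → q = 67
`z = q % 8` → z = 3
`q = q // 8` → q = 8
`ans = q ** 2 + z` → ans = 67
So z = 3

Answer: 3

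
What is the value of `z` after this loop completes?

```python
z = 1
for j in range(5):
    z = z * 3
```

Multiply by 3, 5 times: 1 * 3^5 = 243
`z` takes the values: 1 → 3 → 9 → 27 → 81 → 243

Answer: 243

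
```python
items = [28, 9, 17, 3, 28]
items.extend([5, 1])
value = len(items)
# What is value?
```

Trace:
`items = [28, 9, 17, 3, 28]` → items = [28, 9, 17, 3, 28]
`items.extend([5, 1])` → items = [28, 9, 17, 3, 28, 5, 1]
`value = len(items)` → value = 7
So value = 7

Answer: 7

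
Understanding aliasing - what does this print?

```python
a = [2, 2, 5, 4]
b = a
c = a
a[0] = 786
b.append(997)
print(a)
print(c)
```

Key concept: multiple aliases.
Step by step:
`a = [2, 2, 5, 4]` → a = [2, 2, 5, 4]
`b = a` → b = [2, 2, 5, 4] (same object as a)
`c = a` → c = [2, 2, 5, 4] (same object as a, b)
`a[0] = 786` → a = [786, 2, 5, 4] (same object as b, c); b = [786, 2, 5, 4] (same object as a, c); c = [786, 2, 5, 4] (same object as a, b)
`b.append(997)` → a = [786, 2, 5, 4, 997] (same object as b, c); b = [786, 2, 5, 4, 997] (same object as a, c); c = [786, 2, 5, 4, 997] (same object as a, b)
`print(a)` → prints [786, 2, 5, 4, 997]
`print(c)` → prints [786, 2, 5, 4, 997]

Answer:
[786, 2, 5, 4, 997]
[786, 2, 5, 4, 997]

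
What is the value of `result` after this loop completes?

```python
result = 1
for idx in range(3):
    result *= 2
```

2^3 = 8
`result` takes the values: 1 → 2 → 4 → 8

Answer: 8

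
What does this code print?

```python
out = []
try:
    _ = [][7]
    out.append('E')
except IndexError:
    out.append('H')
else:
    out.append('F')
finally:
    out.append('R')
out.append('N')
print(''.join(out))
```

Execution trace: 'H' (except IndexError) → 'R' (finally) → 'N' (after the try/except). Output: HRN

Answer: HRN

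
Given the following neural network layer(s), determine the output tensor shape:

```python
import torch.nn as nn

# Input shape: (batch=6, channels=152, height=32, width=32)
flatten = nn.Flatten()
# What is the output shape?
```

Input: (6, 152, 32, 32) -> Output: (6, 155648)

Answer: (6, 155648)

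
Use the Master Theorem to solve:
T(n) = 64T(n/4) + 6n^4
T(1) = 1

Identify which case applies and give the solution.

a=64, b=4, f(n)=6n^4. log_4(64) = 3. Since c=4 > 3 and the regularity condition holds (64(n/4)^4 = (64/4^4)n^4 with 64/4^4 < 1), Case 3 applies: T(n) = Θ(f(n)) = O(n^4).

Answer: O(n^4) - Case 3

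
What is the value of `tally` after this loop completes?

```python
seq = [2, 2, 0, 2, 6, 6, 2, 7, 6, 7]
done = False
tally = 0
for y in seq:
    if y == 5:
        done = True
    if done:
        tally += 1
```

Count elements after first 5 in [2, 2, 0, 2, 6, 6, 2, 7, 6, 7]
`tally` takes the values: 0

Answer: 0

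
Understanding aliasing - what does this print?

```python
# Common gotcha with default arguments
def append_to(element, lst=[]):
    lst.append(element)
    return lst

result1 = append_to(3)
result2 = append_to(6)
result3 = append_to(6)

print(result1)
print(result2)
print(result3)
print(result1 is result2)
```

Key concept: mutable default argument gotcha.
Step by step:
`result1 = append_to(3)` → result1 = [3]
`result2 = append_to(6)` → result1 = [3, 6] (same object as result2); result2 = [3, 6] (same object as result1)
`result3 = append_to(6)` → result1 = [3, 6, 6] (same object as result2, result3); result2 = [3, 6, 6] (same object as result1, result3); result3 = [3, 6, 6] (same object as result1, result2)
`print(result1)` → prints [3, 6, 6]
`print(result2)` → prints [3, 6, 6]
`print(result3)` → prints [3, 6, 6]
`print(result1 is result2)` → prints True

Answer:
[3, 6, 6]
[3, 6, 6]
[3, 6, 6]
True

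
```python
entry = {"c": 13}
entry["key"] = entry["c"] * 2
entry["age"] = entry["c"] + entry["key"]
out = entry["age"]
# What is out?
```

Trace:
`entry = {"c": 13}` → entry = {'c': 13}
`entry["key"] = entry["c"] * 2` → entry = {'c': 13, 'key': 26}
`entry["age"] = entry["c"] + entry["key"]` → entry = {'c': 13, 'key': 26, 'age': 39}
`out = entry["age"]` → out = 39
So out = 39

Answer: 39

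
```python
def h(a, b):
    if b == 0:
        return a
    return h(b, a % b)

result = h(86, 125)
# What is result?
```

h(86, 125) -> h(125, 86) -> h(86, 39) -> h(39, 8) -> h(8, 7) -> h(7, 1) -> h(1, 0) -> 1

Answer: 1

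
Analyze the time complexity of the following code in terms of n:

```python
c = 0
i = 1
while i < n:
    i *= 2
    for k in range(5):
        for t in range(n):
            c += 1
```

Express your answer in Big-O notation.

Each loop level contributes: log n × 1 × n. Multiplying the contributions gives O(n log n).

Answer: O(n log n)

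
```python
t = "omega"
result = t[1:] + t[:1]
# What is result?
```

Trace:
`t = "omega"` → t = 'omega'
`result = t[1:] + t[:1]` → result = 'megao'
So result = 'megao'

Answer: 'megao'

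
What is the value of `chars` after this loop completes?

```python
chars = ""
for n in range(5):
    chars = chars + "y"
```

Repeat 'y' 5 times
`chars` takes the values: "" → "y" → "yy" → "yyy" → "yyyy" → "yyyyy"

Answer: "yyyyy"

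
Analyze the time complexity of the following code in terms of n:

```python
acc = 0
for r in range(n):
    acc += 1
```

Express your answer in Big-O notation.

Each loop level contributes: n. Multiplying the contributions gives O(n).

Answer: O(n)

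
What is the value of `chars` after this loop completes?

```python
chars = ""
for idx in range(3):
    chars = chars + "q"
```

Repeat 'q' 3 times
`chars` takes the values: "" → "q" → "qq" → "qqq"

Answer: "qqq"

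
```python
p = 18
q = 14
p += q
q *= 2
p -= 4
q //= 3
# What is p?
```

Trace:
`p = 18` → p = 18
`q = 14` → q = 14
`p += q` → p = 32
`q *= 2` → q = 28
`p -= 4` → p = 28
`q //= 3` → q = 9
So p = 28

Answer: 28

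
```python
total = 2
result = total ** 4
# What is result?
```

Trace:
`total = 2` → total = 2
`result = total ** 4` → result = 16
So result = 16

Answer: 16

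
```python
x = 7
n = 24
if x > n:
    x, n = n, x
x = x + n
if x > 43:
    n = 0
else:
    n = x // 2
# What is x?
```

Trace:
`x = 7` → x = 7
`n = 24` → n = 24
`if x > n: ...` → x > n is False → no variable changes
`x = x + n` → x = 31
`if x > 43: ...` → x > 43 is False, take else branch → n = 15
So x = 31

Answer: 31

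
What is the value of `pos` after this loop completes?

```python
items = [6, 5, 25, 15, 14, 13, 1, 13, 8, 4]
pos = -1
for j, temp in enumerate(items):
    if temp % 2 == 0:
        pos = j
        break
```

First even number index in [6, 5, 25, 15, 14, 13, 1, 13, 8, 4]
`pos` takes the values: -1 → 0

Answer: 0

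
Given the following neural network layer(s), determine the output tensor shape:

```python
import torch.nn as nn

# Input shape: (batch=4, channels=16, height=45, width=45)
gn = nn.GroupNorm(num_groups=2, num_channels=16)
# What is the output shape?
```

Input: (4, 16, 45, 45) -> Output: (4, 16, 45, 45)

Answer: (4, 16, 45, 45)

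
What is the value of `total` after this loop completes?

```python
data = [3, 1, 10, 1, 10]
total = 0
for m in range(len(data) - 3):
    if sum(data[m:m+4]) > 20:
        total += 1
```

Count windows with sum > 20
`total` takes the values: 0 → 1

Answer: 1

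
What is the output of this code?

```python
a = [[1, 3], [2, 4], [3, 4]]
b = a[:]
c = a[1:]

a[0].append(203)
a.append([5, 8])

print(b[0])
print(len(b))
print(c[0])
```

Key concept: slice with nested mutation.
Step by step:
`a = [[1, 3], [2, 4], [3, 4]]` → a = [[1, 3], [2, 4], [3, 4]]
`b = a[:]` → b = [[1, 3], [2, 4], [3, 4]]
`c = a[1:]` → c = [[2, 4], [3, 4]]
`a[0].append(203)` → a = [[1, 3, 203], [2, 4], [3, 4]]; b = [[1, 3, 203], [2, 4], [3, 4]]
`a.append([5, 8])` → a = [[1, 3, 203], [2, 4], [3, 4], [5, 8]]
`print(b[0])` → prints [1, 3, 203]
`print(len(b))` → prints 3
`print(c[0])` → prints [2, 4]

Answer:
[1, 3, 203]
3
[2, 4]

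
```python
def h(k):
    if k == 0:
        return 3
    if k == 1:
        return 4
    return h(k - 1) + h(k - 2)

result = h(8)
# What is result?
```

Build up from base cases: h(0)=3, h(1)=4, h(2)=7, h(3)=11, h(4)=18, h(5)=29, h(6)=47, ..., h(8)=123

Answer: 123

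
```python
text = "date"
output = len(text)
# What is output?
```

Trace:
`text = "date"` → text = 'date'
`output = len(text)` → output = 4
So output = 4

Answer: 4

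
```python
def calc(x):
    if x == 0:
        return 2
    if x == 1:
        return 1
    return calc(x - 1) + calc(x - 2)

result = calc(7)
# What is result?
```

Build up from base cases: calc(0)=2, calc(1)=1, calc(2)=3, calc(3)=4, calc(4)=7, calc(5)=11, calc(6)=18, ..., calc(7)=29

Answer: 29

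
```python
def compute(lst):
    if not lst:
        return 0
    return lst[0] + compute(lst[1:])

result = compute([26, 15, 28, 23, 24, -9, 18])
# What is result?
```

26 + 15 + 28 + 23 + 24 + (-9) + 18 + 0 = 125

Answer: 125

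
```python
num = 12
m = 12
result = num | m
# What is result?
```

Trace:
`num = 12` → num = 12
`m = 12` → m = 12
`result = num | m` → result = 12
So result = 12

Answer: 12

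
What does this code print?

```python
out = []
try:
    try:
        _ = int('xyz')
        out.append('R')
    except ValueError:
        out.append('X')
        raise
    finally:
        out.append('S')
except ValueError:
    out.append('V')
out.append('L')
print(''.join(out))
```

Execution trace: 'X' (inner except ValueError) → 'S' (inner finally) → 'V' (outer except ValueError) → 'L' (after the try/except). Output: XSVL

Answer: XSVL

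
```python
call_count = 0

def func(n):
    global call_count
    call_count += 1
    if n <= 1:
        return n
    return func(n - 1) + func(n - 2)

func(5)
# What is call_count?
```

Calls(n) = 1 + Calls(n-1) + Calls(n-2); Calls(0)=Calls(1)=1. For n=5 this gives 15.

Answer: 15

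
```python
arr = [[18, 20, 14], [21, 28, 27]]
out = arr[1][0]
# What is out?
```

Trace:
`arr = [[18, 20, 14], [21, 28, 27]]` → arr = [[18, 20, 14], [21, 28, 27]]
`out = arr[1][0]` → out = 21
So out = 21

Answer: 21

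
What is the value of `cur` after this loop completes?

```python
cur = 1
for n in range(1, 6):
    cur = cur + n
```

Start at 1, add 1 through 5
`cur` takes the values: 1 → 2 → 4 → 7 → 11 → 16

Answer: 16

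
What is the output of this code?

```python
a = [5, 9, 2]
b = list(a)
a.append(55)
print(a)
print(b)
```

Key concept: list() constructor creates copy.
Step by step:
`a = [5, 9, 2]` → a = [5, 9, 2]
`b = list(a)` → b = [5, 9, 2]
`a.append(55)` → a = [5, 9, 2, 55]
`print(a)` → prints [5, 9, 2, 55]
`print(b)` → prints [5, 9, 2]

Answer:
[5, 9, 2, 55]
[5, 9, 2]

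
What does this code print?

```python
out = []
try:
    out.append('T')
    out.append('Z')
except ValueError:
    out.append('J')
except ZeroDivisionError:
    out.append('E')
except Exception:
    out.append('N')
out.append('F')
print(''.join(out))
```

Execution trace: 'T' (try body) → 'Z' (try body, no exception) → 'F' (after the try/except). Output: TZF

Answer: TZF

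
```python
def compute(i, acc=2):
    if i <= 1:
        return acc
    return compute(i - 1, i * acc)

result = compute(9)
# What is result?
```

Accumulator trace (n, acc): (9, 2) -> (8, 18) -> (7, 144) -> (6, 1008) -> (5, 6048) -> (4, 30240) -> (3, 120960) -> (2, 362880) -> (1, 725760) -> return 725760

Answer: 725760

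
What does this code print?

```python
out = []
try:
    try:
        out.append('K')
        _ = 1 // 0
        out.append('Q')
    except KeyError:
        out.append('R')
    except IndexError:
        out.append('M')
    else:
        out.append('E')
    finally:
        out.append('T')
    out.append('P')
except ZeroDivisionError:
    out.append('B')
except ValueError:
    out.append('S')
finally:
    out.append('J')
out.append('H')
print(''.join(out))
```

Execution trace: 'K' (inner try body) → 'T' (inner finally) → 'B' (except ZeroDivisionError) → 'J' (finally) → 'H' (after the try/except). Output: KTBJH

Answer: KTBJH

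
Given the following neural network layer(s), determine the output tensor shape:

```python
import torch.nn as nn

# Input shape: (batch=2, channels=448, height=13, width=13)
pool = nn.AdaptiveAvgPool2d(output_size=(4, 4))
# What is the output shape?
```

Input: (2, 448, 13, 13) -> Output: (2, 448, 4, 4)

Answer: (2, 448, 4, 4)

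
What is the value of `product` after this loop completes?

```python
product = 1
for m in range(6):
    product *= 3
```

3^6 = 729
`product` takes the values: 1 → 3 → 9 → 27 → 81 → 243 → 729

Answer: 729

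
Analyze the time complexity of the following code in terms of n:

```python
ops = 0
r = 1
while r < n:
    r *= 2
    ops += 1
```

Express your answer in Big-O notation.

Each loop level contributes: log n. Multiplying the contributions gives O(log n).

Answer: O(log n)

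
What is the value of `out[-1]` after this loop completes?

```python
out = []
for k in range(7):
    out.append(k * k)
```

Last element of squares 0 to 6
`out` takes the values: [] → [0] → [0, 1] → [0, 1, 4] → [0, 1, 4, 9] → [0, 1, 4, 9, 16] → [0, 1, 4, 9, 16, 25] → [0, 1, 4, 9, 16, 25, 36]
So `out[-1]` = 36

Answer: 36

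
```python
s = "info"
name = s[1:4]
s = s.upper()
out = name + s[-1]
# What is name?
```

Trace:
`s = "info"` → s = 'info'
`name = s[1:4]` → name = 'nfo'
`s = s.upper()` → s = 'INFO'
`out = name + s[-1]` → out = 'nfoO'
So name = 'nfo'

Answer: 'nfo'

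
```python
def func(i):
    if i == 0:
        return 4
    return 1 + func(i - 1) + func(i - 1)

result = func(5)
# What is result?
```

func(i) = 1 + 2·func(i-1), func(0)=4. Closed form: (4+1)·2^5 - 1 = 159.

Answer: 159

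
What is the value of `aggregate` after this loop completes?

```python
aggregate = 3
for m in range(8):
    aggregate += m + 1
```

Start at 3, add 1 to 8 = 39
`aggregate` takes the values: 3 → 4 → 6 → 9 → 13 → 18 → 24 → 31 → 39

Answer: 39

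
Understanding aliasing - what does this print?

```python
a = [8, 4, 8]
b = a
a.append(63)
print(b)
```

Key concept: basic list aliasing.
Step by step:
`a = [8, 4, 8]` → a = [8, 4, 8]
`b = a` → b = [8, 4, 8] (same object as a)
`a.append(63)` → a = [8, 4, 8, 63] (same object as b); b = [8, 4, 8, 63] (same object as a)
`print(b)` → prints [8, 4, 8, 63]

Answer: [8, 4, 8, 63]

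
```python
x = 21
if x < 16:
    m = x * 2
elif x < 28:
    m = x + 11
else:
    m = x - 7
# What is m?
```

Trace:
`x = 21` → x = 21
`if x < 16: ...` → x < 16 is False, x < 28 is True → m = 32
So m = 32

Answer: 32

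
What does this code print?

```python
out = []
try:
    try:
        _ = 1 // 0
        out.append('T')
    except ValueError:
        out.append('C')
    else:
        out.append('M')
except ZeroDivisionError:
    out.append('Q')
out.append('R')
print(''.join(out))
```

Execution trace: 'Q' (outer except ZeroDivisionError) → 'R' (after the try/except). Output: QR

Answer: QR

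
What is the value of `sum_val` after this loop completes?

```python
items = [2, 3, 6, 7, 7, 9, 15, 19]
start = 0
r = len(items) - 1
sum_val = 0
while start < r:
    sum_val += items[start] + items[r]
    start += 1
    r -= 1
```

Sum of pairs from ends
`sum_val` takes the values: 0 → 21 → 39 → 54 → 68

Answer: 68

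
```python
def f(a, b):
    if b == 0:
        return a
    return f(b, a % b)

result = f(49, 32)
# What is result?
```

f(49, 32) -> f(32, 17) -> f(17, 15) -> f(15, 2) -> f(2, 1) -> f(1, 0) -> 1

Answer: 1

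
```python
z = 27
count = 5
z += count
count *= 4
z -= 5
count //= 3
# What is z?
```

Trace:
`z = 27` → z = 27
`count = 5` → count = 5
`z += count` → z = 32
`count *= 4` → count = 20
`z -= 5` → z = 27
`count //= 3` → count = 6
So z = 27

Answer: 27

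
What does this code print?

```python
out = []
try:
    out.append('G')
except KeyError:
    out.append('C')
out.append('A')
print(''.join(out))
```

Execution trace: 'G' (try body, no exception) → 'A' (after the try/except). Output: GA

Answer: GA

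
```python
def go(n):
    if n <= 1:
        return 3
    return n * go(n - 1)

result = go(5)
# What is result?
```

go(5) = 5 * 4 * 3 * 2 * 3 = 360

Answer: 360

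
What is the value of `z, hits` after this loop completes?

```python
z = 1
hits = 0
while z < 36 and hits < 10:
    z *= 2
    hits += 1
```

Double until >= 36 or 10 iterations
`z, hits` takes the values: (1, 0) → (2, 0) → (2, 1) → (4, 1) → (4, 2) → (8, 2) → (8, 3) → (16, 3) → (16, 4) → (32, 4) → (32, 5) → (64, 5) → (64, 6)

Answer: 64, 6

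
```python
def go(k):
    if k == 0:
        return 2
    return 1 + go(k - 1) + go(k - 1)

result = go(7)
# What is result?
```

go(k) = 1 + 2·go(k-1), go(0)=2. Closed form: (2+1)·2^7 - 1 = 383.

Answer: 383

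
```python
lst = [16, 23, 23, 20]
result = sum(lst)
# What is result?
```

Trace:
`lst = [16, 23, 23, 20]` → lst = [16, 23, 23, 20]
`result = sum(lst)` → result = 82
So result = 82

Answer: 82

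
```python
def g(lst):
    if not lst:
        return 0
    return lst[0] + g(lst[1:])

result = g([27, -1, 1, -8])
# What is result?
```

27 + (-1) + 1 + (-8) + 0 = 19

Answer: 19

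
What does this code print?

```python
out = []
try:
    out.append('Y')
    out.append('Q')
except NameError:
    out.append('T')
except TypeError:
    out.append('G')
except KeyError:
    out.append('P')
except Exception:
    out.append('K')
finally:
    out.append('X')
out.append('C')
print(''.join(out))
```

Execution trace: 'Y' (try body) → 'Q' (try body, no exception) → 'X' (finally) → 'C' (after the try/except). Output: YQXC

Answer: YQXC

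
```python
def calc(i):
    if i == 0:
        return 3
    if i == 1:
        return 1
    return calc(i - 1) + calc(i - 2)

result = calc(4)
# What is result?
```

Build up from base cases: calc(0)=3, calc(1)=1, calc(2)=4, calc(3)=5, calc(4)=9

Answer: 9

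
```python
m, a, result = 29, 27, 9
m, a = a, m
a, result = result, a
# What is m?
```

Trace:
`m, a, result = 29, 27, 9` → m = 29; a = 27; result = 9
`m, a = a, m` → m = 27; a = 29
`a, result = result, a` → a = 9; result = 29
So m = 27

Answer: 27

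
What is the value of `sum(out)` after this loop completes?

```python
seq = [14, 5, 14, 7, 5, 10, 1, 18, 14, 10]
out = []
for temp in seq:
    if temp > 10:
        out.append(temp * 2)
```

Sum of doubled values > 10
`out` takes the values: [] → [28] → [28, 28] → [28, 28, 36] → [28, 28, 36, 28]
So `sum(out)` = 120

Answer: 120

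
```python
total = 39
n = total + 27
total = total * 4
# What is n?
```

Trace:
`total = 39` → total = 39
`n = total + 27` → n = 66
`total = total * 4` → total = 156
So n = 66

Answer: 66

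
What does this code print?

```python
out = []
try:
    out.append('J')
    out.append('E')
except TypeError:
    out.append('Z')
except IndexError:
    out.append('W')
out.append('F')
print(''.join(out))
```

Execution trace: 'J' (try body) → 'E' (try body, no exception) → 'F' (after the try/except). Output: JEF

Answer: JEF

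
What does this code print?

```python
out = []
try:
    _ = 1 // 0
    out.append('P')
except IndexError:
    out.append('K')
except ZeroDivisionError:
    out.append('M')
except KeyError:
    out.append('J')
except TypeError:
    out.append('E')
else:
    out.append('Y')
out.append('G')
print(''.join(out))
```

Execution trace: 'M' (except ZeroDivisionError) → 'G' (after the try/except). Output: MG

Answer: MG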